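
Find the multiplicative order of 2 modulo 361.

342

By Lagrange's theorem, ord_361(2) divides φ(361) = φ(19^2) = 19·(19−1) = 342 = 2 · 3^2 · 19.
Divisors of 342: 1, 2, 3, 6, 9, 18, 19, 38, 57, 114, 171, 342.
Compute 2^d (mod 361) for the divisors d until we hit 1:
2^1 ≡ 2 (mod 361)
2^2 ≡ 4 (mod 361)
2^3 ≡ 8 (mod 361)
2^6 ≡ 64 (mod 361)
2^9 ≡ 151 (mod 361)
2^18 ≡ 58 (mod 361)
2^19 ≡ 116 (mod 361)
2^38 ≡ 99 (mod 361)
2^57 ≡ 293 (mod 361)
2^114 ≡ 292 (mod 361)
2^171 ≡ 360 (mod 361)
2^342 ≡ 1 (mod 361) ✓
The smallest such exponent is 342, so the order of 2 is 342.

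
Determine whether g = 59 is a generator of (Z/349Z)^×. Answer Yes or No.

φ(349) = 349 − 1 = 348 = 2^2 · 3 · 29.
Test 59^(348/q) mod 349 for each prime factor q of 348:
59^174 ≡ 348 (mod 349)  [q = 2: ≢ 1 ✓]
59^116 ≡ 122 (mod 349)  [q = 3: ≢ 1 ✓]
59^12 ≡ 263 (mod 349)  [q = 29: ≢ 1 ✓]
All checks pass, so 59 has order 348 and is a primitive root modulo 349.

Yes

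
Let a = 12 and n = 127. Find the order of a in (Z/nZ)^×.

126

Since 12 ∈ (Z/127Z)^×, its order divides φ(127) = 127 − 1 = 126 = 2 · 3^2 · 7.
Divisors of 126: 1, 2, 3, 6, 7, 9, 14, 18, 21, 42, 63, 126.
Test each divisor d:
12^1 ≡ 12 (mod 127)
12^2 ≡ 17 (mod 127)
12^3 ≡ 77 (mod 127)
12^6 ≡ 87 (mod 127)
12^7 ≡ 28 (mod 127)
12^9 ≡ 95 (mod 127)
12^14 ≡ 22 (mod 127)
12^18 ≡ 8 (mod 127)
12^21 ≡ 108 (mod 127)
12^42 ≡ 107 (mod 127)
12^63 ≡ 126 (mod 127)
12^126 ≡ 1 (mod 127) ✓
Therefore the multiplicative order of 12 modulo 127 is 126.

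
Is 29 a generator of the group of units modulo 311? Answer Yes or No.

Yes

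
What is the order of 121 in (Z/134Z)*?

Since 121 ∈ (Z/134Z)^×, its order divides φ(134) = φ(2)·φ(67) = 1·66 = 66 = 2 · 3 · 11.
Divisors of 66: 1, 2, 3, 6, 11, 22, 33, 66.
Check 121^d mod 134 for each divisor in increasing order:
121^1 ≡ 121 (mod 134)
121^2 ≡ 35 (mod 134)
121^3 ≡ 81 (mod 134)
121^6 ≡ 129 (mod 134)
121^11 ≡ 29 (mod 134)
121^22 ≡ 37 (mod 134)
121^33 ≡ 1 (mod 134) ✓
So ord_134(121) = 33.

33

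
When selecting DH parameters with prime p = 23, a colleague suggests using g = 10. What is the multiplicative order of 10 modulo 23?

22

ord(10) | φ(23) = 23 − 1 = 22 = 2 · 11.
Divisors of 22: 1, 2, 11, 22.
Check 10^d mod 23 for each divisor in increasing order:
10^1 ≡ 10 (mod 23)
10^2 ≡ 8 (mod 23)
10^11 ≡ 22 (mod 23)
10^22 ≡ 1 (mod 23) ✓
Therefore the multiplicative order of 10 modulo 23 is 22.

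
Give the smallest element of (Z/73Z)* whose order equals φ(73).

5

φ(73) = 73 − 1 = 72 = 2^3 · 3^2.
Test candidates g = 2, 3, … against the prime factors q ∈ {2, 3} of φ(73): g is a generator iff g^(72/q) ≢ 1 for every such q.
g = 2: 2^36 ≡ 1 — hits 1, so not a primitive root.
g = 3: 3^36 ≡ 1 — hits 1, so not a primitive root.
g = 4: 4^36 ≡ 1 — hits 1, so not a primitive root.
g = 5: 5^36 ≡ 72; 5^24 ≡ 8 — none is 1, so 5 is a primitive root.
So 5 is the smallest generator of (Z/73Z)^×.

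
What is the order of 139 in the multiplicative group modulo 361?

By Lagrange's theorem, ord_361(139) divides φ(361) = φ(19^2) = 19·(19−1) = 342 = 2 · 3^2 · 19.
Divisors of 342: 1, 2, 3, 6, 9, 18, 19, 38, 57, 114, 171, 342.
Test each divisor d:
139^1 ≡ 139
139^2 ≡ 188
139^3 ≡ 140
139^6 ≡ 106
139^9 ≡ 39
139^18 ≡ 77
139^19 ≡ 234
139^38 ≡ 245
139^57 ≡ 292
139^114 ≡ 68
139^171 ≡ 1
Therefore the multiplicative order of 139 modulo 361 is 171.

171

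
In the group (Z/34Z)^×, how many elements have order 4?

2

φ(34) = φ(2)·φ(17) = 1·16 = 16 = 2^4.
In a cyclic group of order 16, there are φ(d) elements of order d for each divisor d of 16, and zero for non-divisors.
4 = 2^2 divides 16, and φ(4) = 2.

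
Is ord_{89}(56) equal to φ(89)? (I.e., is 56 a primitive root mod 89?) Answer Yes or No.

Yes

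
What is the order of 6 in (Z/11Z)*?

10

By Lagrange's theorem, ord_11(6) divides φ(11) = 11 − 1 = 10 = 2 · 5.
Divisors of 10: 1, 2, 5, 10.
Check 6^d mod 11 for each divisor in increasing order:
6^1 ≡ 6 (mod 11)
6^2 ≡ 3 (mod 11)
6^5 ≡ 10 (mod 11)
6^10 ≡ 1 (mod 11) ✓
So ord_11(6) = 10.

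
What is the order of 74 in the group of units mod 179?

89

ord(74) | φ(179) = 179 − 1 = 178 = 2 · 89.
Divisors of 178: 1, 2, 89, 178.
Compute 74^d (mod 179) for the divisors d until we hit 1:
74^1 ≡ 74
74^2 ≡ 106
74^89 ≡ 1
The smallest such exponent is 89, so the order of 74 is 89.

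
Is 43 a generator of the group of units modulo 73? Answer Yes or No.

No

φ(73) = 73 − 1 = 72 = 2^3 · 3^2.
An element g generates (Z/73Z)^× iff g^(72/q) ≢ 1 (mod 73) for each prime q ∈ {2, 3}.
43^36 ≡ 72 (mod 73)  [q = 2: ≢ 1 ✓]
43^24 ≡ 1 (mod 73)  [q = 3: ≡ 1 ✗]
The check at q = 3 fails, so 43 generates a proper subgroup.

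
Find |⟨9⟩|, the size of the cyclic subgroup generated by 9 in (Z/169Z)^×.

39

By Lagrange's theorem, ord_169(9) divides φ(169) = φ(13^2) = 13·(13−1) = 156 = 2^2 · 3 · 13.
Divisors of 156: 1, 2, 3, 4, 6, 12, 13, 26, 39, 52, 78, 156.
Compute 9^d (mod 169) for the divisors d until we hit 1:
9^1 ≡ 9
9^2 ≡ 81
9^3 ≡ 53
9^4 ≡ 139
9^6 ≡ 105
9^12 ≡ 40
9^13 ≡ 22
9^26 ≡ 146
9^39 ≡ 1
The smallest such exponent is 39, so the order of 9 is 39.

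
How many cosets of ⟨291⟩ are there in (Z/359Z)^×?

1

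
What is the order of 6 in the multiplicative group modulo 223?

ord(6) | φ(223) = 223 − 1 = 222 = 2 · 3 · 37.
Divisors of 222: 1, 2, 3, 6, 37, 74, 111, 222.
Test each divisor d:
6^1 ≡ 6 (mod 223)
6^2 ≡ 36 (mod 223)
6^3 ≡ 216 (mod 223)
6^6 ≡ 49 (mod 223)
6^37 ≡ 184 (mod 223)
6^74 ≡ 183 (mod 223)
6^111 ≡ 222 (mod 223)
6^222 ≡ 1 (mod 223) ✓
Therefore the multiplicative order of 6 modulo 223 is 222.

222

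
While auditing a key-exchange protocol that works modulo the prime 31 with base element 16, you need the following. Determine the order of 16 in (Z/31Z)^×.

5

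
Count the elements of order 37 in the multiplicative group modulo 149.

36

φ(149) = 149 − 1 = 148 = 2^2 · 37.
Since (Z/149Z)^× is cyclic of order 148, the number of elements of order d is φ(d) when d | 148 and 0 otherwise.
37 | 148, and φ(37) = 37 − 1 = 36.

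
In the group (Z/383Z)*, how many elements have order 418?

0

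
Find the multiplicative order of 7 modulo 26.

12

Since 7 ∈ (Z/26Z)^×, its order divides φ(26) = φ(2)·φ(13) = 1·12 = 12 = 2^2 · 3.
Divisors of 12: 1, 2, 3, 4, 6, 12.
Evaluate successive powers at the divisors of 12:
7^1 ≡ 7 (mod 26)
7^2 ≡ 23 (mod 26)
7^3 ≡ 5 (mod 26)
7^4 ≡ 9 (mod 26)
7^6 ≡ 25 (mod 26)
7^12 ≡ 1 (mod 26) ✓
The smallest such exponent is 12, so the order of 7 is 12.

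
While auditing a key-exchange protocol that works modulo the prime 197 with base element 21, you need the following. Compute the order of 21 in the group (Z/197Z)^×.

196

ord(21) | φ(197) = 197 − 1 = 196 = 2^2 · 7^2.
Divisors of 196: 1, 2, 4, 7, 14, 28, 49, 98, 196.
Check 21^d mod 197 for each divisor in increasing order:
21^1 ≡ 21
21^2 ≡ 47
21^4 ≡ 42
21^7 ≡ 84
21^14 ≡ 161
21^28 ≡ 114
21^49 ≡ 14
21^98 ≡ 196
21^196 ≡ 1
The smallest such exponent is 196, so the order of 21 is 196.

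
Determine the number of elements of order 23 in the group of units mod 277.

22

φ(277) = 277 − 1 = 276 = 2^2 · 3 · 23.
(Z/277Z)^× is cyclic (|G| = 276); a cyclic group of order m has exactly φ(d) elements of each order d | m, and none otherwise.
23 | 276, and φ(23) = 23 − 1 = 22.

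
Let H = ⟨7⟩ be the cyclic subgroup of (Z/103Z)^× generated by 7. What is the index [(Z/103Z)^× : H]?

ord(7) | φ(103) = 103 − 1 = 102 = 2 · 3 · 17.
Divisors of 102: 1, 2, 3, 6, 17, 34, 51, 102.
Compute 7^d (mod 103) for the divisors d until we hit 1:
7^1 ≡ 7 (mod 103)
7^2 ≡ 49 (mod 103)
7^3 ≡ 34 (mod 103)
7^6 ≡ 23 (mod 103)
7^17 ≡ 46 (mod 103)
7^34 ≡ 56 (mod 103)
7^51 ≡ 1 (mod 103) ✓
Thus |⟨7⟩| = ord(7) = 51.
[(Z/103Z)^× : ⟨7⟩] = 102/51 = 2.

2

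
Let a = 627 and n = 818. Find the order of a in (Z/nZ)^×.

51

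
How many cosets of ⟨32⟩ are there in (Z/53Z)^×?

1

The order of 32 must divide φ(53) = 53 − 1 = 52 = 2^2 · 13.
Divisors of 52: 1, 2, 4, 13, 26, 52.
Compute 32^d (mod 53) for the divisors d until we hit 1:
32^1 ≡ 32
32^2 ≡ 17
32^4 ≡ 24
32^13 ≡ 30
32^26 ≡ 52
32^52 ≡ 1
Thus |⟨32⟩| = ord(32) = 52.
The index is φ(53) / ord(32) = 52 / 52 = 1.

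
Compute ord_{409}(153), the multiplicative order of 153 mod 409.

By Lagrange's theorem, ord_409(153) divides φ(409) = 409 − 1 = 408 = 2^3 · 3 · 17.
Divisors of 408: 1, 2, 3, 4, 6, 8, 12, 17, 24, 34, 51, 68, 102, 136, 204, 408.
Evaluate successive powers at the divisors of 408:
153^1 ≡ 153 (mod 409)
153^2 ≡ 96 (mod 409)
153^3 ≡ 373 (mod 409)
153^4 ≡ 218 (mod 409)
153^6 ≡ 69 (mod 409)
153^8 ≡ 80 (mod 409)
153^12 ≡ 262 (mod 409)
153^17 ≡ 54 (mod 409)
153^24 ≡ 341 (mod 409)
153^34 ≡ 53 (mod 409)
153^51 ≡ 408 (mod 409)
153^68 ≡ 355 (mod 409)
153^102 ≡ 1 (mod 409) ✓
Hence ord(153) = 102.

102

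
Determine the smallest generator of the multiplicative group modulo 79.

3

φ(79) = 79 − 1 = 78 = 2 · 3 · 13.
g is a primitive root iff g^(78/q) ≢ 1 (mod 79) for each prime q ∈ {2, 3, 13}.
g = 2: 2^39 ≡ 1 — hits 1, so not a primitive root.
g = 3: 3^39 ≡ 78; 3^26 ≡ 23; 3^6 ≡ 18 — none is 1, so 3 is a primitive root.
The smallest primitive root modulo 79 is 3.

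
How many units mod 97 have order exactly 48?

φ(97) = 97 − 1 = 96 = 2^5 · 3.
(Z/97Z)^× is cyclic (|G| = 96); a cyclic group of order m has exactly φ(d) elements of each order d | m, and none otherwise.
48 = 2^4 · 3 divides 96, and φ(48) = 16.

16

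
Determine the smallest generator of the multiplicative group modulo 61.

φ(61) = 61 − 1 = 60 = 2^2 · 3 · 5.
Test candidates g = 2, 3, … against the prime factors q ∈ {2, 3, 5} of φ(61): g is a generator iff g^(60/q) ≢ 1 for every such q.
g = 2: 2^30 ≡ 60; 2^20 ≡ 47; 2^12 ≡ 9 — none is 1, so 2 is a primitive root.
Hence the least primitive root of 61 is 2.

2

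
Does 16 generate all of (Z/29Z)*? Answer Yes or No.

No

φ(29) = 29 − 1 = 28 = 2^2 · 7.
An element g generates (Z/29Z)^× iff g^(28/q) ≢ 1 (mod 29) for each prime q ∈ {2, 7}.
16^14 ≡ 1 (mod 29)  [q = 2: ≡ 1 ✗]
16^4 ≡ 25 (mod 29)  [q = 7: ≢ 1 ✓]
Since 16^14 ≡ 1, the order of 16 divides 14 < 28, so 16 is not a primitive root.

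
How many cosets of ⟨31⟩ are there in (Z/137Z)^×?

By Lagrange's theorem, ord_137(31) divides φ(137) = 137 − 1 = 136 = 2^3 · 17.
Divisors of 136: 1, 2, 4, 8, 17, 34, 68, 136.
Evaluate successive powers at the divisors of 136:
31^1 ≡ 31
31^2 ≡ 2
31^4 ≡ 4
31^8 ≡ 16
31^17 ≡ 127
31^34 ≡ 100
31^68 ≡ 136
31^136 ≡ 1
The order of 31 is 136, so the subgroup it generates has 136 elements.
The index is φ(137) / ord(31) = 136 / 136 = 1.

1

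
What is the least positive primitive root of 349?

2

φ(349) = 349 − 1 = 348 = 2^2 · 3 · 29.
g is a primitive root iff g^(348/q) ≢ 1 (mod 349) for each prime q ∈ {2, 3, 29}.
g = 2: 2^174 ≡ 348; 2^116 ≡ 226; 2^12 ≡ 257 — none is 1, so 2 is a primitive root.
Hence the least primitive root of 349 is 2.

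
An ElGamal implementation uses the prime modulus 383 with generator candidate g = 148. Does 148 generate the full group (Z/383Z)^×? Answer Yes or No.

Yes

φ(383) = 383 − 1 = 382 = 2 · 191.
An element g generates (Z/383Z)^× iff g^(382/q) ≢ 1 (mod 383) for each prime q ∈ {2, 191}.
148^191 ≡ 382 (mod 383)  [q = 2: ≢ 1 ✓]
148^2 ≡ 73 (mod 383)  [q = 191: ≢ 1 ✓]
None equal 1, so ord_383(148) = 382: 148 is a primitive root.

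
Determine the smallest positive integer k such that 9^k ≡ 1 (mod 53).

26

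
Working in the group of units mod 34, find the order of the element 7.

16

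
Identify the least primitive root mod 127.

φ(127) = 127 − 1 = 126 = 2 · 3^2 · 7.
Test candidates g = 2, 3, … against the prime factors q ∈ {2, 3, 7} of φ(127): g is a generator iff g^(126/q) ≢ 1 for every such q.
g = 2: 2^63 ≡ 1 — hits 1, so not a primitive root.
g = 3: 3^63 ≡ 126; 3^42 ≡ 107; 3^18 ≡ 4 — none is 1, so 3 is a primitive root.
Hence the least primitive root of 127 is 3.

3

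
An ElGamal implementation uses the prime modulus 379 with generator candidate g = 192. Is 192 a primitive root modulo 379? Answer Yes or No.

φ(379) = 379 − 1 = 378 = 2 · 3^3 · 7.
192 is a primitive root mod 379 iff 192^(φ(379)/q) ≢ 1 for every prime q | φ(379), i.e. q ∈ {2, 3, 7}.
192^189 ≡ 378 (mod 379)  [q = 2: ≢ 1 ✓]
192^126 ≡ 51 (mod 379)  [q = 3: ≢ 1 ✓]
192^54 ≡ 138 (mod 379)  [q = 7: ≢ 1 ✓]
Every test exponent gives a nontrivial residue, hence 192 generates the full group.

Yes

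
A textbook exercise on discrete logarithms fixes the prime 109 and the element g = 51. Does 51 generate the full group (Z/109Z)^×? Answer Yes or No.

φ(109) = 109 − 1 = 108 = 2^2 · 3^3.
It suffices to check that the order of 51 is not a proper divisor of 108: compute 51^(108/q) for q ∈ {2, 3}.
51^54 ≡ 108 (mod 109)  [q = 2: ≢ 1 ✓]
51^36 ≡ 63 (mod 109)  [q = 3: ≢ 1 ✓]
Every test exponent gives a nontrivial residue, hence 51 generates the full group.

Yes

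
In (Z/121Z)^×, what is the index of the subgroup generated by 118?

11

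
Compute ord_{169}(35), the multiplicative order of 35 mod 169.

By Lagrange's theorem, ord_169(35) divides φ(169) = φ(13^2) = 13·(13−1) = 156 = 2^2 · 3 · 13.
Divisors of 156: 1, 2, 3, 4, 6, 12, 13, 26, 39, 52, 78, 156.
Compute 35^d (mod 169) for the divisors d until we hit 1:
35^1 ≡ 35
35^2 ≡ 42
35^3 ≡ 118
35^4 ≡ 74
35^6 ≡ 66
35^12 ≡ 131
35^13 ≡ 22
35^26 ≡ 146
35^39 ≡ 1
So ord_169(35) = 39.

39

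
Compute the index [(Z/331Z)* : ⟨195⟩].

2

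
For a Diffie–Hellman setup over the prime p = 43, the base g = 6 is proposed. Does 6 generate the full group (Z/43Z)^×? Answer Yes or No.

No

φ(43) = 43 − 1 = 42 = 2 · 3 · 7.
6 is a primitive root mod 43 iff 6^(φ(43)/q) ≢ 1 for every prime q | φ(43), i.e. q ∈ {2, 3, 7}.
6^21 ≡ 1 (mod 43)  [q = 2: ≡ 1 ✗]
6^14 ≡ 36 (mod 43)  [q = 3: ≢ 1 ✓]
6^6 ≡ 1 (mod 43)  [q = 7: ≡ 1 ✗]
The check at q = 2 fails, so 6 generates a proper subgroup.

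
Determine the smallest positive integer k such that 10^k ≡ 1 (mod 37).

3

ord(10) | φ(37) = 37 − 1 = 36 = 2^2 · 3^2.
Divisors of 36: 1, 2, 3, 4, 6, 9, 12, 18, 36.
Compute 10^d (mod 37) for the divisors d until we hit 1:
10^1 ≡ 10 (mod 37)
10^2 ≡ 26 (mod 37)
10^3 ≡ 1 (mod 37) ✓
So ord_37(10) = 3.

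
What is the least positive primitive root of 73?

5

φ(73) = 73 − 1 = 72 = 2^3 · 3^2.
Test candidates g = 2, 3, … against the prime factors q ∈ {2, 3} of φ(73): g is a generator iff g^(72/q) ≢ 1 for every such q.
g = 2: 2^36 ≡ 1 — hits 1, so not a primitive root.
g = 3: 3^36 ≡ 1 — hits 1, so not a primitive root.
g = 4: 4^36 ≡ 1 — hits 1, so not a primitive root.
g = 5: 5^36 ≡ 72; 5^24 ≡ 8 — none is 1, so 5 is a primitive root.
Hence the least primitive root of 73 is 5.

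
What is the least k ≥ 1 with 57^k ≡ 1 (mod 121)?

ord(57) | φ(121) = φ(11^2) = 11·(11−1) = 110 = 2 · 5 · 11.
Divisors of 110: 1, 2, 5, 10, 11, 22, 55, 110.
Evaluate successive powers at the divisors of 110:
57^1 ≡ 57
57^2 ≡ 103
57^5 ≡ 76
57^10 ≡ 89
57^11 ≡ 112
57^22 ≡ 81
57^55 ≡ 120
57^110 ≡ 1
The smallest such exponent is 110, so the order of 57 is 110.

110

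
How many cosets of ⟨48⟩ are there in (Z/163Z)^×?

3

The order of 48 must divide φ(163) = 163 − 1 = 162 = 2 · 3^4.
Divisors of 162: 1, 2, 3, 6, 9, 18, 27, 54, 81, 162.
Evaluate successive powers at the divisors of 162:
48^1 ≡ 48 (mod 163)
48^2 ≡ 22 (mod 163)
48^3 ≡ 78 (mod 163)
48^6 ≡ 53 (mod 163)
48^9 ≡ 59 (mod 163)
48^18 ≡ 58 (mod 163)
48^27 ≡ 162 (mod 163)
48^54 ≡ 1 (mod 163) ✓
Thus |⟨48⟩| = ord(48) = 54.
[(Z/163Z)^× : ⟨48⟩] = 162/54 = 3.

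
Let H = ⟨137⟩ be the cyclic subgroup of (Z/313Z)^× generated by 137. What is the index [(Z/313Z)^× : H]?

8

ord(137) | φ(313) = 313 − 1 = 312 = 2^3 · 3 · 13.
Divisors of 312: 1, 2, 3, 4, 6, 8, 12, 13, 24, 26, 39, 52, 78, 104, 156, 312.
Test each divisor d:
137^1 ≡ 137 (mod 313)
137^2 ≡ 302 (mod 313)
137^3 ≡ 58 (mod 313)
137^4 ≡ 121 (mod 313)
137^6 ≡ 234 (mod 313)
137^8 ≡ 243 (mod 313)
137^12 ≡ 294 (mod 313)
137^13 ≡ 214 (mod 313)
137^24 ≡ 48 (mod 313)
137^26 ≡ 98 (mod 313)
137^39 ≡ 1 (mod 313) ✓
The order of 137 is 39, so the subgroup it generates has 39 elements.
The index is φ(313) / ord(137) = 312 / 39 = 8.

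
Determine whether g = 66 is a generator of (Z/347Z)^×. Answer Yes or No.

φ(347) = 347 − 1 = 346 = 2 · 173.
66 is a primitive root mod 347 iff 66^(φ(347)/q) ≢ 1 for every prime q | φ(347), i.e. q ∈ {2, 173}.
66^173 ≡ 346 (mod 347)  [q = 2: ≢ 1 ✓]
66^2 ≡ 192 (mod 347)  [q = 173: ≢ 1 ✓]
All checks pass, so 66 has order 346 and is a primitive root modulo 347.

Yes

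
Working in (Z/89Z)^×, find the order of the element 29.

The order of 29 must divide φ(89) = 89 − 1 = 88 = 2^3 · 11.
Divisors of 88: 1, 2, 4, 8, 11, 22, 44, 88.
Compute 29^d (mod 89) for the divisors d until we hit 1:
29^1 ≡ 29 (mod 89)
29^2 ≡ 40 (mod 89)
29^4 ≡ 87 (mod 89)
29^8 ≡ 4 (mod 89)
29^11 ≡ 12 (mod 89)
29^22 ≡ 55 (mod 89)
29^44 ≡ 88 (mod 89)
29^88 ≡ 1 (mod 89) ✓
Hence ord(29) = 88.

88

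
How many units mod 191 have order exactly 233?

0

φ(191) = 191 − 1 = 190 = 2 · 5 · 19.
In a cyclic group of order 190, there are φ(d) elements of order d for each divisor d of 190, and zero for non-divisors.
Here 190 is not a multiple of 233, so there are no elements of order 233.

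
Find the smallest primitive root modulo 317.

2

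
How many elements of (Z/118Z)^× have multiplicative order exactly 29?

28

φ(118) = φ(2)·φ(59) = 1·58 = 58 = 2 · 29.
(Z/118Z)^× is cyclic (|G| = 58); a cyclic group of order m has exactly φ(d) elements of each order d | m, and none otherwise.
29 | 58, and φ(29) = 29 − 1 = 28.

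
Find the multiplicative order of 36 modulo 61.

30

ord(36) | φ(61) = 61 − 1 = 60 = 2^2 · 3 · 5.
Divisors of 60: 1, 2, 3, 4, 5, 6, 10, 12, 15, 20, 30, 60.
Compute 36^d (mod 61) for the divisors d until we hit 1:
36^1 ≡ 36 (mod 61)
36^2 ≡ 15 (mod 61)
36^3 ≡ 52 (mod 61)
36^4 ≡ 42 (mod 61)
36^5 ≡ 48 (mod 61)
36^6 ≡ 20 (mod 61)
36^10 ≡ 47 (mod 61)
36^12 ≡ 34 (mod 61)
36^15 ≡ 60 (mod 61)
36^20 ≡ 13 (mod 61)
36^30 ≡ 1 (mod 61) ✓
So ord_61(36) = 30.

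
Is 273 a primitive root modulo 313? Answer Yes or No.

No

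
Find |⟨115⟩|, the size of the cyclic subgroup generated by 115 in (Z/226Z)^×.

The order of 115 must divide φ(226) = φ(2)·φ(113) = 1·112 = 112 = 2^4 · 7.
Divisors of 112: 1, 2, 4, 7, 8, 14, 16, 28, 56, 112.
Check 115^d mod 226 for each divisor in increasing order:
115^1 ≡ 115 (mod 226)
115^2 ≡ 117 (mod 226)
115^4 ≡ 129 (mod 226)
115^7 ≡ 15 (mod 226)
115^8 ≡ 143 (mod 226)
115^14 ≡ 225 (mod 226)
115^16 ≡ 109 (mod 226)
115^28 ≡ 1 (mod 226) ✓
So ord_226(115) = 28.

28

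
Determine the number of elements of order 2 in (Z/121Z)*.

φ(121) = φ(11^2) = 11·(11−1) = 110 = 2 · 5 · 11.
Since (Z/121Z)^× is cyclic of order 110, the number of elements of order d is φ(d) when d | 110 and 0 otherwise.
2 | 110, and φ(2) = 2 − 1 = 1.

1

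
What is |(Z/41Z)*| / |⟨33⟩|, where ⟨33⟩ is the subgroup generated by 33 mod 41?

2

Since 33 ∈ (Z/41Z)^×, its order divides φ(41) = 41 − 1 = 40 = 2^3 · 5.
Divisors of 40: 1, 2, 4, 5, 8, 10, 20, 40.
Check 33^d mod 41 for each divisor in increasing order:
33^1 ≡ 33 (mod 41)
33^2 ≡ 23 (mod 41)
33^4 ≡ 37 (mod 41)
33^5 ≡ 32 (mod 41)
33^8 ≡ 16 (mod 41)
33^10 ≡ 40 (mod 41)
33^20 ≡ 1 (mod 41) ✓
Thus |⟨33⟩| = ord(33) = 20.
[(Z/41Z)^× : ⟨33⟩] = 40/20 = 2.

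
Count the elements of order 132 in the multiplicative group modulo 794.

40

φ(794) = φ(2)·φ(397) = 1·396 = 396 = 2^2 · 3^2 · 11.
In a cyclic group of order 396, there are φ(d) elements of order d for each divisor d of 396, and zero for non-divisors.
132 = 2^2 · 3 · 11 divides 396, and φ(132) = 40.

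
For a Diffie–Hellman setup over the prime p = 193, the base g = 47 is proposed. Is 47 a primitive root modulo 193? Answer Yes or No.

Yes

φ(193) = 193 − 1 = 192 = 2^6 · 3.
Test 47^(192/q) mod 193 for each prime factor q of 192:
47^96 ≡ 192 (mod 193)  [q = 2: ≢ 1 ✓]
47^64 ≡ 108 (mod 193)  [q = 3: ≢ 1 ✓]
All checks pass, so 47 has order 192 and is a primitive root modulo 193.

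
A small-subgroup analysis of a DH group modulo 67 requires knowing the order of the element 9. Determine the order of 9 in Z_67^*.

By Lagrange's theorem, ord_67(9) divides φ(67) = 67 − 1 = 66 = 2 · 3 · 11.
Divisors of 66: 1, 2, 3, 6, 11, 22, 33, 66.
Check 9^d mod 67 for each divisor in increasing order:
9^1 ≡ 9 (mod 67)
9^2 ≡ 14 (mod 67)
9^3 ≡ 59 (mod 67)
9^6 ≡ 64 (mod 67)
9^11 ≡ 1 (mod 67) ✓
The smallest such exponent is 11, so the order of 9 is 11.

11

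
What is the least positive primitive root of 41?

6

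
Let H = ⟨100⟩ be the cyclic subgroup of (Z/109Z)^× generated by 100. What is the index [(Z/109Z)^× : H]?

2

The order of 100 must divide φ(109) = 109 − 1 = 108 = 2^2 · 3^3.
Divisors of 108: 1, 2, 3, 4, 6, 9, 12, 18, 27, 36, 54, 108.
Test each divisor d:
100^1 ≡ 100 (mod 109)
100^2 ≡ 81 (mod 109)
100^3 ≡ 34 (mod 109)
100^4 ≡ 21 (mod 109)
100^6 ≡ 66 (mod 109)
100^9 ≡ 64 (mod 109)
100^12 ≡ 105 (mod 109)
100^18 ≡ 63 (mod 109)
100^27 ≡ 108 (mod 109)
100^36 ≡ 45 (mod 109)
100^54 ≡ 1 (mod 109) ✓
The order of 100 is 54, so the subgroup it generates has 54 elements.
[(Z/109Z)^× : ⟨100⟩] = 108/54 = 2.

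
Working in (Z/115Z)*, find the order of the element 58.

44

The order of 58 must divide φ(115) = φ(5·23) = (5−1)·(23−1) = 4·22 = 88 = 2^3 · 11.
Divisors of 88: 1, 2, 4, 8, 11, 22, 44, 88.
Evaluate successive powers at the divisors of 88:
58^1 ≡ 58 (mod 115)
58^2 ≡ 29 (mod 115)
58^4 ≡ 36 (mod 115)
58^8 ≡ 31 (mod 115)
58^11 ≡ 47 (mod 115)
58^22 ≡ 24 (mod 115)
58^44 ≡ 1 (mod 115) ✓
The smallest such exponent is 44, so the order of 58 is 44.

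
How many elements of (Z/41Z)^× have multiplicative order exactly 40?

16

φ(41) = 41 − 1 = 40 = 2^3 · 5.
In a cyclic group of order 40, there are φ(d) elements of order d for each divisor d of 40, and zero for non-divisors.
40 = 2^3 · 5 divides 40, and φ(40) = 16.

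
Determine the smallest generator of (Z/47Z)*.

φ(47) = 47 − 1 = 46 = 2 · 23.
g is a primitive root iff g^(46/q) ≢ 1 (mod 47) for each prime q ∈ {2, 23}.
g = 2: 2^23 ≡ 1 — hits 1, so not a primitive root.
g = 3: 3^23 ≡ 1 — hits 1, so not a primitive root.
g = 4: 4^23 ≡ 1 — hits 1, so not a primitive root.
g = 5: 5^23 ≡ 46; 5^2 ≡ 25 — none is 1, so 5 is a primitive root.
The smallest primitive root modulo 47 is 5.

5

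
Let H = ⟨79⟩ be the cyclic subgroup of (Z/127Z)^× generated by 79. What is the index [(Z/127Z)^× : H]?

The order of 79 must divide φ(127) = 127 − 1 = 126 = 2 · 3^2 · 7.
Divisors of 126: 1, 2, 3, 6, 7, 9, 14, 18, 21, 42, 63, 126.
Test each divisor d:
79^1 ≡ 79
79^2 ≡ 18
79^3 ≡ 25
79^6 ≡ 117
79^7 ≡ 99
79^9 ≡ 4
79^14 ≡ 22
79^18 ≡ 16
79^21 ≡ 19
79^42 ≡ 107
79^63 ≡ 1
Thus |⟨79⟩| = ord(79) = 63.
Index = |(Z/127Z)^×| / |⟨79⟩| = 126 / 63 = 2.

2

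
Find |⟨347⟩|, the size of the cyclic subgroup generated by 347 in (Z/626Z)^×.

ord(347) | φ(626) = φ(2)·φ(313) = 1·312 = 312 = 2^3 · 3 · 13.
Divisors of 312: 1, 2, 3, 4, 6, 8, 12, 13, 24, 26, 39, 52, 78, 104, 156, 312.
Check 347^d mod 626 for each divisor in increasing order:
347^1 ≡ 347 (mod 626)
347^2 ≡ 217 (mod 626)
347^3 ≡ 179 (mod 626)
347^4 ≡ 139 (mod 626)
347^6 ≡ 115 (mod 626)
347^8 ≡ 541 (mod 626)
347^12 ≡ 79 (mod 626)
347^13 ≡ 495 (mod 626)
347^24 ≡ 607 (mod 626)
347^26 ≡ 259 (mod 626)
347^39 ≡ 501 (mod 626)
347^52 ≡ 99 (mod 626)
347^78 ≡ 601 (mod 626)
347^104 ≡ 411 (mod 626)
347^156 ≡ 625 (mod 626)
347^312 ≡ 1 (mod 626) ✓
Therefore the multiplicative order of 347 modulo 626 is 312.

312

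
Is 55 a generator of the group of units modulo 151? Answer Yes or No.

No

φ(151) = 151 − 1 = 150 = 2 · 3 · 5^2.
55 is a primitive root mod 151 iff 55^(φ(151)/q) ≢ 1 for every prime q | φ(151), i.e. q ∈ {2, 3, 5}.
55^75 ≡ 1 (mod 151)  [q = 2: ≡ 1 ✗]
55^50 ≡ 118 (mod 151)  [q = 3: ≢ 1 ✓]
55^30 ≡ 59 (mod 151)  [q = 5: ≢ 1 ✓]
55^75 ≡ 1 shows ord(55) | 75, strictly less than φ(151); not a primitive root.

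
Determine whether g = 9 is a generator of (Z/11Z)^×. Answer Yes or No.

φ(11) = 11 − 1 = 10 = 2 · 5.
It suffices to check that the order of 9 is not a proper divisor of 10: compute 9^(10/q) for q ∈ {2, 5}.
9^5 ≡ 1 (mod 11)  [q = 2: ≡ 1 ✗]
9^2 ≡ 4 (mod 11)  [q = 5: ≢ 1 ✓]
The check at q = 2 fails, so 9 generates a proper subgroup.

No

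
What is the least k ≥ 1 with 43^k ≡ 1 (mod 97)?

24

ord(43) | φ(97) = 97 − 1 = 96 = 2^5 · 3.
Divisors of 96: 1, 2, 3, 4, 6, 8, 12, 16, 24, 32, 48, 96.
Compute 43^d (mod 97) for the divisors d until we hit 1:
43^1 ≡ 43 (mod 97)
43^2 ≡ 6 (mod 97)
43^3 ≡ 64 (mod 97)
43^4 ≡ 36 (mod 97)
43^6 ≡ 22 (mod 97)
43^8 ≡ 35 (mod 97)
43^12 ≡ 96 (mod 97)
43^16 ≡ 61 (mod 97)
43^24 ≡ 1 (mod 97) ✓
The smallest such exponent is 24, so the order of 43 is 24.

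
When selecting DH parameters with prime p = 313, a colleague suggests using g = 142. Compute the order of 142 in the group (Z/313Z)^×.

39

By Lagrange's theorem, ord_313(142) divides φ(313) = 313 − 1 = 312 = 2^3 · 3 · 13.
Divisors of 312: 1, 2, 3, 4, 6, 8, 12, 13, 24, 26, 39, 52, 78, 104, 156, 312.
Evaluate successive powers at the divisors of 312:
142^1 ≡ 142 (mod 313)
142^2 ≡ 132 (mod 313)
142^3 ≡ 277 (mod 313)
142^4 ≡ 209 (mod 313)
142^6 ≡ 44 (mod 313)
142^8 ≡ 174 (mod 313)
142^12 ≡ 58 (mod 313)
142^13 ≡ 98 (mod 313)
142^24 ≡ 234 (mod 313)
142^26 ≡ 214 (mod 313)
142^39 ≡ 1 (mod 313) ✓
Hence ord(142) = 39.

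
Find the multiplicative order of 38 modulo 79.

13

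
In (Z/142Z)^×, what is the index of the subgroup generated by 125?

By Lagrange's theorem, ord_142(125) divides φ(142) = φ(2)·φ(71) = 1·70 = 70 = 2 · 5 · 7.
Divisors of 70: 1, 2, 5, 7, 10, 14, 35, 70.
Compute 125^d (mod 142) for the divisors d until we hit 1:
125^1 ≡ 125 (mod 142)
125^2 ≡ 5 (mod 142)
125^5 ≡ 1 (mod 142) ✓
Thus |⟨125⟩| = ord(125) = 5.
The index is φ(142) / ord(125) = 70 / 5 = 14.

14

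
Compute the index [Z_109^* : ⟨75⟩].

Since 75 ∈ (Z/109Z)^×, its order divides φ(109) = 109 − 1 = 108 = 2^2 · 3^3.
Divisors of 108: 1, 2, 3, 4, 6, 9, 12, 18, 27, 36, 54, 108.
Compute 75^d (mod 109) for the divisors d until we hit 1:
75^1 ≡ 75 (mod 109)
75^2 ≡ 66 (mod 109)
75^3 ≡ 45 (mod 109)
75^4 ≡ 105 (mod 109)
75^6 ≡ 63 (mod 109)
75^9 ≡ 1 (mod 109) ✓
Thus |⟨75⟩| = ord(75) = 9.
Index = |(Z/109Z)^×| / |⟨75⟩| = 108 / 9 = 12.

12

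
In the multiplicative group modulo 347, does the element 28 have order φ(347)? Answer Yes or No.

Yes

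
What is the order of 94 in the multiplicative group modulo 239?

238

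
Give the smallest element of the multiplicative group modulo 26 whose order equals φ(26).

7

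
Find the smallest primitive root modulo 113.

3

φ(113) = 113 − 1 = 112 = 2^4 · 7.
g is a primitive root iff g^(112/q) ≢ 1 (mod 113) for each prime q ∈ {2, 7}.
g = 2: 2^56 ≡ 1 — hits 1, so not a primitive root.
g = 3: 3^56 ≡ 112; 3^16 ≡ 49 — none is 1, so 3 is a primitive root.
Hence the least primitive root of 113 is 3.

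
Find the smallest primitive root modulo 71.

φ(71) = 71 − 1 = 70 = 2 · 5 · 7.
Test candidates g = 2, 3, … against the prime factors q ∈ {2, 5, 7} of φ(71): g is a generator iff g^(70/q) ≢ 1 for every such q.
g = 2: 2^35 ≡ 1 — hits 1, so not a primitive root.
g = 3: 3^35 ≡ 1 — hits 1, so not a primitive root.
g = 4: 4^35 ≡ 1 — hits 1, so not a primitive root.
g = 5: 5^35 ≡ 1 — hits 1, so not a primitive root.
g = 6: 6^35 ≡ 1 — hits 1, so not a primitive root.
g = 7: 7^35 ≡ 70; 7^14 ≡ 54; 7^10 ≡ 45 — none is 1, so 7 is a primitive root.
The smallest primitive root modulo 71 is 7.

7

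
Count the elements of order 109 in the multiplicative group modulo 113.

φ(113) = 113 − 1 = 112 = 2^4 · 7.
Since (Z/113Z)^× is cyclic of order 112, the number of elements of order d is φ(d) when d | 112 and 0 otherwise.
109 does not divide 112, so no element of (Z/113Z)^× has order 109.

0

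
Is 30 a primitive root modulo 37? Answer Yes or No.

φ(37) = 37 − 1 = 36 = 2^2 · 3^2.
It suffices to check that the order of 30 is not a proper divisor of 36: compute 30^(36/q) for q ∈ {2, 3}.
30^18 ≡ 1 (mod 37)  [q = 2: ≡ 1 ✗]
30^12 ≡ 10 (mod 37)  [q = 3: ≢ 1 ✓]
30^18 ≡ 1 shows ord(30) | 18, strictly less than φ(37); not a primitive root.

No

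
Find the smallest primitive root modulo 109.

φ(109) = 109 − 1 = 108 = 2^2 · 3^3.
Test candidates g = 2, 3, … against the prime factors q ∈ {2, 3} of φ(109): g is a generator iff g^(108/q) ≢ 1 for every such q.
g = 2: 2^54 ≡ 108; 2^36 ≡ 1 — hits 1, so not a primitive root.
g = 3: 3^54 ≡ 1 — hits 1, so not a primitive root.
g = 4: 4^54 ≡ 1 — hits 1, so not a primitive root.
g = 5: 5^54 ≡ 1 — hits 1, so not a primitive root.
g = 6: 6^54 ≡ 108; 6^36 ≡ 63 — none is 1, so 6 is a primitive root.
The smallest primitive root modulo 109 is 6.

6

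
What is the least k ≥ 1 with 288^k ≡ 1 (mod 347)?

Since 288 ∈ (Z/347Z)^×, its order divides φ(347) = 347 − 1 = 346 = 2 · 173.
Divisors of 346: 1, 2, 173, 346.
Compute 288^d (mod 347) for the divisors d until we hit 1:
288^1 ≡ 288
288^2 ≡ 11
288^173 ≡ 346
288^346 ≡ 1
Hence ord(288) = 346.

346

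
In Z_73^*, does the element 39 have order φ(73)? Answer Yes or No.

Yes

φ(73) = 73 − 1 = 72 = 2^3 · 3^2.
It suffices to check that the order of 39 is not a proper divisor of 72: compute 39^(72/q) for q ∈ {2, 3}.
39^36 ≡ 72 (mod 73)  [q = 2: ≢ 1 ✓]
39^24 ≡ 64 (mod 73)  [q = 3: ≢ 1 ✓]
None equal 1, so ord_73(39) = 72: 39 is a primitive root.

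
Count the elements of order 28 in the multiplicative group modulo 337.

12

φ(337) = 337 − 1 = 336 = 2^4 · 3 · 7.
In a cyclic group of order 336, there are φ(d) elements of order d for each divisor d of 336, and zero for non-divisors.
28 = 2^2 · 7 divides 336, and φ(28) = 12.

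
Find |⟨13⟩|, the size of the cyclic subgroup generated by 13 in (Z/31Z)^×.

30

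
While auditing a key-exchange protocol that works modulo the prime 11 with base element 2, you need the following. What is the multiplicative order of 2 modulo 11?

10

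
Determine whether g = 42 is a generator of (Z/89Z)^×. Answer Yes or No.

No

φ(89) = 89 − 1 = 88 = 2^3 · 11.
Test 42^(88/q) mod 89 for each prime factor q of 88:
42^44 ≡ 1 (mod 89)  [q = 2: ≡ 1 ✗]
42^8 ≡ 32 (mod 89)  [q = 11: ≢ 1 ✓]
42^44 ≡ 1 shows ord(42) | 44, strictly less than φ(89); not a primitive root.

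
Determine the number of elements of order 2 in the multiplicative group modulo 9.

1

φ(9) = φ(3^2) = 3·(3−1) = 6 = 2 · 3.
In a cyclic group of order 6, there are φ(d) elements of order d for each divisor d of 6, and zero for non-divisors.
2 | 6, and φ(2) = 2 − 1 = 1.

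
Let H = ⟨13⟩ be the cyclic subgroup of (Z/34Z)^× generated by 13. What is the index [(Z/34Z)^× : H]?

4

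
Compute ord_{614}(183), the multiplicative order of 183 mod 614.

The order of 183 must divide φ(614) = φ(2)·φ(307) = 1·306 = 306 = 2 · 3^2 · 17.
Divisors of 306: 1, 2, 3, 6, 9, 17, 18, 34, 51, 102, 153, 306.
Compute 183^d (mod 614) for the divisors d until we hit 1:
183^1 ≡ 183
183^2 ≡ 333
183^3 ≡ 153
183^6 ≡ 77
183^9 ≡ 115
183^17 ≡ 287
183^18 ≡ 331
183^34 ≡ 93
183^51 ≡ 289
183^102 ≡ 17
183^153 ≡ 1
The smallest such exponent is 153, so the order of 183 is 153.

153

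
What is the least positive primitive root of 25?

φ(25) = φ(5^2) = 5·(5−1) = 20 = 2^2 · 5.
Test candidates g = 2, 3, … against the prime factors q ∈ {2, 5} of φ(25): g is a generator iff g^(20/q) ≢ 1 for every such q.
g = 2: 2^10 ≡ 24; 2^4 ≡ 16 — none is 1, so 2 is a primitive root.
So 2 is the smallest generator of (Z/25Z)^×.

2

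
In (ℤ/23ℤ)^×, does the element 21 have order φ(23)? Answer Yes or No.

Yes

φ(23) = 23 − 1 = 22 = 2 · 11.
An element g generates (Z/23Z)^× iff g^(22/q) ≢ 1 (mod 23) for each prime q ∈ {2, 11}.
21^11 ≡ 22 (mod 23)  [q = 2: ≢ 1 ✓]
21^2 ≡ 4 (mod 23)  [q = 11: ≢ 1 ✓]
All checks pass, so 21 has order 22 and is a primitive root modulo 23.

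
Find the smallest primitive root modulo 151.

6

φ(151) = 151 − 1 = 150 = 2 · 3 · 5^2.
Test candidates g = 2, 3, … against the prime factors q ∈ {2, 3, 5} of φ(151): g is a generator iff g^(150/q) ≢ 1 for every such q.
g = 2: 2^75 ≡ 1 — hits 1, so not a primitive root.
g = 3: 3^75 ≡ 150; 3^50 ≡ 1 — hits 1, so not a primitive root.
g = 4: 4^75 ≡ 1 — hits 1, so not a primitive root.
g = 5: 5^75 ≡ 1 — hits 1, so not a primitive root.
g = 6: 6^75 ≡ 150; 6^50 ≡ 32; 6^30 ≡ 59 — none is 1, so 6 is a primitive root.
The smallest primitive root modulo 151 is 6.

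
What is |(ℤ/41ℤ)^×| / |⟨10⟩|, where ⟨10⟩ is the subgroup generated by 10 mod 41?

The order of 10 must divide φ(41) = 41 − 1 = 40 = 2^3 · 5.
Divisors of 40: 1, 2, 4, 5, 8, 10, 20, 40.
Test each divisor d:
10^1 ≡ 10 (mod 41)
10^2 ≡ 18 (mod 41)
10^4 ≡ 37 (mod 41)
10^5 ≡ 1 (mod 41) ✓
Thus |⟨10⟩| = ord(10) = 5.
[(Z/41Z)^× : ⟨10⟩] = 40/5 = 8.

8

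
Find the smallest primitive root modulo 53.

φ(53) = 53 − 1 = 52 = 2^2 · 13.
Test candidates g = 2, 3, … against the prime factors q ∈ {2, 13} of φ(53): g is a generator iff g^(52/q) ≢ 1 for every such q.
g = 2: 2^26 ≡ 52; 2^4 ≡ 16 — none is 1, so 2 is a primitive root.
Hence the least primitive root of 53 is 2.

2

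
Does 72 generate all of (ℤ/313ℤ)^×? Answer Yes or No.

No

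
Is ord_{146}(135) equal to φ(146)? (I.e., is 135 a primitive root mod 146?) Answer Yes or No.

Yes

φ(146) = φ(2)·φ(73) = 1·72 = 72 = 2^3 · 3^2.
An element g generates (Z/146Z)^× iff g^(72/q) ≢ 1 (mod 146) for each prime q ∈ {2, 3}.
135^36 ≡ 145 (mod 146)  [q = 2: ≢ 1 ✓]
135^24 ≡ 81 (mod 146)  [q = 3: ≢ 1 ✓]
None equal 1, so ord_146(135) = 72: 135 is a primitive root.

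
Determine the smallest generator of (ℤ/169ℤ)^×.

φ(169) = φ(13^2) = 13·(13−1) = 156 = 2^2 · 3 · 13.
g is a primitive root iff g^(156/q) ≢ 1 (mod 169) for each prime q ∈ {2, 3, 13}.
g = 2: 2^78 ≡ 168; 2^52 ≡ 146; 2^12 ≡ 40 — none is 1, so 2 is a primitive root.
The smallest primitive root modulo 169 is 2.

2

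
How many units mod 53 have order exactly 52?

φ(53) = 53 − 1 = 52 = 2^2 · 13.
(Z/53Z)^× is cyclic (|G| = 52); a cyclic group of order m has exactly φ(d) elements of each order d | m, and none otherwise.
52 = 2^2 · 13 divides 52, and φ(52) = 24.

24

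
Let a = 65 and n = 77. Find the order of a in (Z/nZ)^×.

6

Since 65 ∈ (Z/77Z)^×, its order divides φ(77) = φ(7·11) = (7−1)·(11−1) = 6·10 = 60 = 2^2 · 3 · 5.
Divisors of 60: 1, 2, 3, 4, 5, 6, 10, 12, 15, 20, 30, 60.
Test each divisor d:
65^1 ≡ 65 (mod 77)
65^2 ≡ 67 (mod 77)
65^3 ≡ 43 (mod 77)
65^4 ≡ 23 (mod 77)
65^5 ≡ 32 (mod 77)
65^6 ≡ 1 (mod 77) ✓
So ord_77(65) = 6.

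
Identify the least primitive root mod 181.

φ(181) = 181 − 1 = 180 = 2^2 · 3^2 · 5.
Test candidates g = 2, 3, … against the prime factors q ∈ {2, 3, 5} of φ(181): g is a generator iff g^(180/q) ≢ 1 for every such q.
g = 2: 2^90 ≡ 180; 2^60 ≡ 48; 2^36 ≡ 59 — none is 1, so 2 is a primitive root.
Hence the least primitive root of 181 is 2.

2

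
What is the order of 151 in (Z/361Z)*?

The order of 151 must divide φ(361) = φ(19^2) = 19·(19−1) = 342 = 2 · 3^2 · 19.
Divisors of 342: 1, 2, 3, 6, 9, 18, 19, 38, 57, 114, 171, 342.
Test each divisor d:
151^1 ≡ 151 (mod 361)
151^2 ≡ 58 (mod 361)
151^3 ≡ 94 (mod 361)
151^6 ≡ 172 (mod 361)
151^9 ≡ 284 (mod 361)
151^18 ≡ 153 (mod 361)
151^19 ≡ 360 (mod 361)
151^38 ≡ 1 (mod 361) ✓
Hence ord(151) = 38.

38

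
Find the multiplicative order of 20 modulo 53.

52

Since 20 ∈ (Z/53Z)^×, its order divides φ(53) = 53 − 1 = 52 = 2^2 · 13.
Divisors of 52: 1, 2, 4, 13, 26, 52.
Evaluate successive powers at the divisors of 52:
20^1 ≡ 20
20^2 ≡ 29
20^4 ≡ 46
20^13 ≡ 30
20^26 ≡ 52
20^52 ≡ 1
The smallest such exponent is 52, so the order of 20 is 52.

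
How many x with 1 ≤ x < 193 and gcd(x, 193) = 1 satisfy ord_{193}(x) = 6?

φ(193) = 193 − 1 = 192 = 2^6 · 3.
Since (Z/193Z)^× is cyclic of order 192, the number of elements of order d is φ(d) when d | 192 and 0 otherwise.
6 = 2 · 3 divides 192, and φ(6) = 2.

2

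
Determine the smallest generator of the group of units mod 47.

5

φ(47) = 47 − 1 = 46 = 2 · 23.
g is a primitive root iff g^(46/q) ≢ 1 (mod 47) for each prime q ∈ {2, 23}.
g = 2: 2^23 ≡ 1 — hits 1, so not a primitive root.
g = 3: 3^23 ≡ 1 — hits 1, so not a primitive root.
g = 4: 4^23 ≡ 1 — hits 1, so not a primitive root.
g = 5: 5^23 ≡ 46; 5^2 ≡ 25 — none is 1, so 5 is a primitive root.
Hence the least primitive root of 47 is 5.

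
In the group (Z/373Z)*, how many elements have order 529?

0

φ(373) = 373 − 1 = 372 = 2^2 · 3 · 31.
In a cyclic group of order 372, there are φ(d) elements of order d for each divisor d of 372, and zero for non-divisors.
529 does not divide 372, so no element of (Z/373Z)^× has order 529.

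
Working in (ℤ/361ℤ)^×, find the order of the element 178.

Since 178 ∈ (Z/361Z)^×, its order divides φ(361) = φ(19^2) = 19·(19−1) = 342 = 2 · 3^2 · 19.
Divisors of 342: 1, 2, 3, 6, 9, 18, 19, 38, 57, 114, 171, 342.
Evaluate successive powers at the divisors of 342:
178^1 ≡ 178
178^2 ≡ 277
178^3 ≡ 210
178^6 ≡ 58
178^9 ≡ 267
178^18 ≡ 172
178^19 ≡ 292
178^38 ≡ 68
178^57 ≡ 1
So ord_361(178) = 57.

57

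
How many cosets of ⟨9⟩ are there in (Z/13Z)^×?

4

By Lagrange's theorem, ord_13(9) divides φ(13) = 13 − 1 = 12 = 2^2 · 3.
Divisors of 12: 1, 2, 3, 4, 6, 12.
Evaluate successive powers at the divisors of 12:
9^1 ≡ 9 (mod 13)
9^2 ≡ 3 (mod 13)
9^3 ≡ 1 (mod 13) ✓
Thus |⟨9⟩| = ord(9) = 3.
The index is φ(13) / ord(9) = 12 / 3 = 4.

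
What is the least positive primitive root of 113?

φ(113) = 113 − 1 = 112 = 2^4 · 7.
Test candidates g = 2, 3, … against the prime factors q ∈ {2, 7} of φ(113): g is a generator iff g^(112/q) ≢ 1 for every such q.
g = 2: 2^56 ≡ 1 — hits 1, so not a primitive root.
g = 3: 3^56 ≡ 112; 3^16 ≡ 49 — none is 1, so 3 is a primitive root.
So 3 is the smallest generator of (Z/113Z)^×.

3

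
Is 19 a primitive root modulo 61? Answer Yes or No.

φ(61) = 61 − 1 = 60 = 2^2 · 3 · 5.
An element g generates (Z/61Z)^× iff g^(60/q) ≢ 1 (mod 61) for each prime q ∈ {2, 3, 5}.
19^30 ≡ 1 (mod 61)  [q = 2: ≡ 1 ✗]
19^20 ≡ 13 (mod 61)  [q = 3: ≢ 1 ✓]
19^12 ≡ 9 (mod 61)  [q = 5: ≢ 1 ✓]
19^30 ≡ 1 shows ord(19) | 30, strictly less than φ(61); not a primitive root.

No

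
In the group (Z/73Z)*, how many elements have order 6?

2

φ(73) = 73 − 1 = 72 = 2^3 · 3^2.
(Z/73Z)^× is cyclic (|G| = 72); a cyclic group of order m has exactly φ(d) elements of each order d | m, and none otherwise.
6 = 2 · 3 divides 72, and φ(6) = 2.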